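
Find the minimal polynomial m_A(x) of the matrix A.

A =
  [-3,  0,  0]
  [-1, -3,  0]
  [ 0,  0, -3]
x^2 + 6*x + 9

The characteristic polynomial is χ_A(x) = (x + 3)^3, so the eigenvalues are known. The minimal polynomial is
  m_A(x) = Π_λ (x − λ)^{k_λ}
where k_λ is the size of the *largest* Jordan block for λ (equivalently, the smallest k with (A − λI)^k v = 0 for every generalised eigenvector v of λ).

  λ = -3: largest Jordan block has size 2, contributing (x + 3)^2

So m_A(x) = (x + 3)^2 = x^2 + 6*x + 9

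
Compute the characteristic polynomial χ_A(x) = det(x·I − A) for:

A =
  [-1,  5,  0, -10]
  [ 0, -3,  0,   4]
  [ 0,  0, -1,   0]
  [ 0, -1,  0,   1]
x^4 + 4*x^3 + 6*x^2 + 4*x + 1

Expanding det(x·I − A) (e.g. by cofactor expansion or by noting that A is similar to its Jordan form J, which has the same characteristic polynomial as A) gives
  χ_A(x) = x^4 + 4*x^3 + 6*x^2 + 4*x + 1
which factors as (x + 1)^4. The eigenvalues (with algebraic multiplicities) are λ = -1 with multiplicity 4.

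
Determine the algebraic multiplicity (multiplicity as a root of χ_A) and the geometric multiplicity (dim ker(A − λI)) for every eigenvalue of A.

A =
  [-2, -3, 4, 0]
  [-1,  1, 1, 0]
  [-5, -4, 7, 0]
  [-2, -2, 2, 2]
λ = 2: alg = 4, geom = 2

Step 1 — factor the characteristic polynomial to read off the algebraic multiplicities:
  χ_A(x) = (x - 2)^4

Step 2 — compute geometric multiplicities via the rank-nullity identity g(λ) = n − rank(A − λI):
  rank(A − (2)·I) = 2, so dim ker(A − (2)·I) = n − 2 = 2

Summary:
  λ = 2: algebraic multiplicity = 4, geometric multiplicity = 2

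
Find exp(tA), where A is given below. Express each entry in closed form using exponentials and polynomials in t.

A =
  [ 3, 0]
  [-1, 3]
e^{tA} =
  [exp(3*t), 0]
  [-t*exp(3*t), exp(3*t)]

Strategy: write A = P · J · P⁻¹ where J is a Jordan canonical form, so e^{tA} = P · e^{tJ} · P⁻¹, and e^{tJ} can be computed block-by-block.

A has Jordan form
J =
  [3, 1]
  [0, 3]
(up to reordering of blocks).

Per-block formulas:
  For a 2×2 Jordan block J_2(3): exp(t · J_2(3)) = e^(3t)·(I + t·N), where N is the 2×2 nilpotent shift.

After assembling e^{tJ} and conjugating by P, we get:

e^{tA} =
  [exp(3*t), 0]
  [-t*exp(3*t), exp(3*t)]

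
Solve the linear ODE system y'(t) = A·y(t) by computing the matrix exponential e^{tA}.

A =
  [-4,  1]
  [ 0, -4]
e^{tA} =
  [exp(-4*t), t*exp(-4*t)]
  [0, exp(-4*t)]

Strategy: write A = P · J · P⁻¹ where J is a Jordan canonical form, so e^{tA} = P · e^{tJ} · P⁻¹, and e^{tJ} can be computed block-by-block.

A has Jordan form
J =
  [-4,  1]
  [ 0, -4]
(up to reordering of blocks).

Per-block formulas:
  For a 2×2 Jordan block J_2(-4): exp(t · J_2(-4)) = e^(-4t)·(I + t·N), where N is the 2×2 nilpotent shift.

After assembling e^{tJ} and conjugating by P, we get:

e^{tA} =
  [exp(-4*t), t*exp(-4*t)]
  [0, exp(-4*t)]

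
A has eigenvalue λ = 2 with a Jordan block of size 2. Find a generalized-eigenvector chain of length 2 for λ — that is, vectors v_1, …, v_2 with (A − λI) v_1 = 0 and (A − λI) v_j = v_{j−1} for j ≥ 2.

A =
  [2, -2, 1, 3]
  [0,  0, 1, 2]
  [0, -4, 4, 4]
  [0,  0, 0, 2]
A Jordan chain for λ = 2 of length 2:
v_1 = (-2, -2, -4, 0)ᵀ
v_2 = (0, 1, 0, 0)ᵀ

Let N = A − (2)·I. We want v_2 with N^2 v_2 = 0 but N^1 v_2 ≠ 0; then v_{j-1} := N · v_j for j = 2, …, 2.

Pick v_2 = (0, 1, 0, 0)ᵀ.
Then v_1 = N · v_2 = (-2, -2, -4, 0)ᵀ.

Sanity check: (A − (2)·I) v_1 = (0, 0, 0, 0)ᵀ = 0. ✓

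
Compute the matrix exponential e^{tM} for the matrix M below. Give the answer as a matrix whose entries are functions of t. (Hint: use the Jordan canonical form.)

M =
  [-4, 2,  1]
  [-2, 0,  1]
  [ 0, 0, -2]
e^{tM} =
  [-2*t*exp(-2*t) + exp(-2*t), 2*t*exp(-2*t), t*exp(-2*t)]
  [-2*t*exp(-2*t), 2*t*exp(-2*t) + exp(-2*t), t*exp(-2*t)]
  [0, 0, exp(-2*t)]

Strategy: write M = P · J · P⁻¹ where J is a Jordan canonical form, so e^{tM} = P · e^{tJ} · P⁻¹, and e^{tJ} can be computed block-by-block.

M has Jordan form
J =
  [-2,  1,  0]
  [ 0, -2,  0]
  [ 0,  0, -2]
(up to reordering of blocks).

Per-block formulas:
  For a 2×2 Jordan block J_2(-2): exp(t · J_2(-2)) = e^(-2t)·(I + t·N), where N is the 2×2 nilpotent shift.
  For a 1×1 block at λ = -2: exp(t · [-2]) = [e^(-2t)].

After assembling e^{tJ} and conjugating by P, we get:

e^{tM} =
  [-2*t*exp(-2*t) + exp(-2*t), 2*t*exp(-2*t), t*exp(-2*t)]
  [-2*t*exp(-2*t), 2*t*exp(-2*t) + exp(-2*t), t*exp(-2*t)]
  [0, 0, exp(-2*t)]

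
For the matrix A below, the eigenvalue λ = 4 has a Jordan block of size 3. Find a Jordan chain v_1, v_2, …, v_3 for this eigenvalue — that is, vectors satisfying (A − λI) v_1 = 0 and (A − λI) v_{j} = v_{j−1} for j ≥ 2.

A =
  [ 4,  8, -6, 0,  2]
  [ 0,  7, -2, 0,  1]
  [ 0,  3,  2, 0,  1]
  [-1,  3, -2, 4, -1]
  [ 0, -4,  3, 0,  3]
A Jordan chain for λ = 4 of length 3:
v_1 = (-2, -1, -1, -1, 1)ᵀ
v_2 = (8, 3, 3, 3, -4)ᵀ
v_3 = (0, 1, 0, 0, 0)ᵀ

Let N = A − (4)·I. We want v_3 with N^3 v_3 = 0 but N^2 v_3 ≠ 0; then v_{j-1} := N · v_j for j = 3, …, 2.

Pick v_3 = (0, 1, 0, 0, 0)ᵀ.
Then v_2 = N · v_3 = (8, 3, 3, 3, -4)ᵀ.
Then v_1 = N · v_2 = (-2, -1, -1, -1, 1)ᵀ.

Sanity check: (A − (4)·I) v_1 = (0, 0, 0, 0, 0)ᵀ = 0. ✓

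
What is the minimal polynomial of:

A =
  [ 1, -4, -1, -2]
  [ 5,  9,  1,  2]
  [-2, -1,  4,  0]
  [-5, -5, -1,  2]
x^3 - 12*x^2 + 48*x - 64

The characteristic polynomial is χ_A(x) = (x - 4)^4, so the eigenvalues are known. The minimal polynomial is
  m_A(x) = Π_λ (x − λ)^{k_λ}
where k_λ is the size of the *largest* Jordan block for λ (equivalently, the smallest k with (A − λI)^k v = 0 for every generalised eigenvector v of λ).

  λ = 4: largest Jordan block has size 3, contributing (x − 4)^3

So m_A(x) = (x - 4)^3 = x^3 - 12*x^2 + 48*x - 64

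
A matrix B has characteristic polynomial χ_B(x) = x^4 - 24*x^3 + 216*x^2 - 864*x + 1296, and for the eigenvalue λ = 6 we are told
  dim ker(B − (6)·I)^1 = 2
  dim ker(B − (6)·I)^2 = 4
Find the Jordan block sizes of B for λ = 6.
Block sizes for λ = 6: [2, 2]

From the dimensions of kernels of powers, the number of Jordan blocks of size at least j is d_j − d_{j−1} where d_j = dim ker(N^j) (with d_0 = 0). Computing the differences gives [2, 2].
The number of blocks of size exactly k is (#blocks of size ≥ k) − (#blocks of size ≥ k + 1), so the partition is: 2 block(s) of size 2.
In nonincreasing order the block sizes are [2, 2].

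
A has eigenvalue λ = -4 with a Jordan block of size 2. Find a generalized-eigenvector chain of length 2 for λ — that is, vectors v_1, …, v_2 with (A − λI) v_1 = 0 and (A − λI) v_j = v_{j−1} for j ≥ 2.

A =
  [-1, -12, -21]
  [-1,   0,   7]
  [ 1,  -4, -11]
A Jordan chain for λ = -4 of length 2:
v_1 = (3, -1, 1)ᵀ
v_2 = (1, 0, 0)ᵀ

Let N = A − (-4)·I. We want v_2 with N^2 v_2 = 0 but N^1 v_2 ≠ 0; then v_{j-1} := N · v_j for j = 2, …, 2.

Pick v_2 = (1, 0, 0)ᵀ.
Then v_1 = N · v_2 = (3, -1, 1)ᵀ.

Sanity check: (A − (-4)·I) v_1 = (0, 0, 0)ᵀ = 0. ✓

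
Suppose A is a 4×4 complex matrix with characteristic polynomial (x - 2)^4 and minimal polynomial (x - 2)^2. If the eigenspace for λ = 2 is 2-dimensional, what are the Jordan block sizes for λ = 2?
Block sizes for λ = 2: [2, 2]

Step 1 — from the characteristic polynomial, algebraic multiplicity of λ = 2 is 4. From dim ker(A − (2)·I) = 2, there are exactly 2 Jordan blocks for λ = 2.
Step 2 — from the minimal polynomial, the factor (x − 2)^2 tells us the largest block for λ = 2 has size 2.
Step 3 — with total size 4, 2 blocks, and largest block 2, the block sizes (in nonincreasing order) are [2, 2].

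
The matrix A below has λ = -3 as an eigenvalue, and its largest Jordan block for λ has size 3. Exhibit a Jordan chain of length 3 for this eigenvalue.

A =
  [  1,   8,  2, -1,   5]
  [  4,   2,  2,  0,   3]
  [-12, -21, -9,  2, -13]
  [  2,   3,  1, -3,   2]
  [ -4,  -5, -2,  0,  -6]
A Jordan chain for λ = -3 of length 3:
v_1 = (2, 0, -4, 0, 0)ᵀ
v_2 = (4, 4, -12, 2, -4)ᵀ
v_3 = (1, 0, 0, 0, 0)ᵀ

Let N = A − (-3)·I. We want v_3 with N^3 v_3 = 0 but N^2 v_3 ≠ 0; then v_{j-1} := N · v_j for j = 3, …, 2.

Pick v_3 = (1, 0, 0, 0, 0)ᵀ.
Then v_2 = N · v_3 = (4, 4, -12, 2, -4)ᵀ.
Then v_1 = N · v_2 = (2, 0, -4, 0, 0)ᵀ.

Sanity check: (A − (-3)·I) v_1 = (0, 0, 0, 0, 0)ᵀ = 0. ✓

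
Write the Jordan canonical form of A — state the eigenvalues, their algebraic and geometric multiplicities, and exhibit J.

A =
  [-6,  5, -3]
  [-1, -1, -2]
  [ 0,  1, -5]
J_3(-4)

The characteristic polynomial is
  det(x·I − A) = x^3 + 12*x^2 + 48*x + 64 = (x + 4)^3

Eigenvalues and multiplicities (the geometric multiplicity of λ is n − rank(A − λI), which equals the number of Jordan blocks for λ):
  λ = -4: algebraic multiplicity = 3, geometric multiplicity = 1

Determining the block sizes for each eigenvalue:
  λ = -4: one block (gm = 1), so the single block has size am = 3 → block sizes [3]

Assembling the blocks gives a Jordan form
J =
  [-4,  1,  0]
  [ 0, -4,  1]
  [ 0,  0, -4]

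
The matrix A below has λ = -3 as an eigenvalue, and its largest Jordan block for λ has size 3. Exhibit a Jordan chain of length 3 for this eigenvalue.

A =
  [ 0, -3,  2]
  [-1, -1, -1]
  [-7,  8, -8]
A Jordan chain for λ = -3 of length 3:
v_1 = (-2, 2, 6)ᵀ
v_2 = (3, -1, -7)ᵀ
v_3 = (1, 0, 0)ᵀ

Let N = A − (-3)·I. We want v_3 with N^3 v_3 = 0 but N^2 v_3 ≠ 0; then v_{j-1} := N · v_j for j = 3, …, 2.

Pick v_3 = (1, 0, 0)ᵀ.
Then v_2 = N · v_3 = (3, -1, -7)ᵀ.
Then v_1 = N · v_2 = (-2, 2, 6)ᵀ.

Sanity check: (A − (-3)·I) v_1 = (0, 0, 0)ᵀ = 0. ✓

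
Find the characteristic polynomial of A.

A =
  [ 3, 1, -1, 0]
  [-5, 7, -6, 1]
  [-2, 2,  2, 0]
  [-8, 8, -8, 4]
x^4 - 16*x^3 + 96*x^2 - 256*x + 256

Expanding det(x·I − A) (e.g. by cofactor expansion or by noting that A is similar to its Jordan form J, which has the same characteristic polynomial as A) gives
  χ_A(x) = x^4 - 16*x^3 + 96*x^2 - 256*x + 256
which factors as (x - 4)^4. The eigenvalues (with algebraic multiplicities) are λ = 4 with multiplicity 4.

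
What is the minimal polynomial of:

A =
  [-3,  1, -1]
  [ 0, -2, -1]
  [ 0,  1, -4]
x^2 + 6*x + 9

The characteristic polynomial is χ_A(x) = (x + 3)^3, so the eigenvalues are known. The minimal polynomial is
  m_A(x) = Π_λ (x − λ)^{k_λ}
where k_λ is the size of the *largest* Jordan block for λ (equivalently, the smallest k with (A − λI)^k v = 0 for every generalised eigenvector v of λ).

  λ = -3: largest Jordan block has size 2, contributing (x + 3)^2

So m_A(x) = (x + 3)^2 = x^2 + 6*x + 9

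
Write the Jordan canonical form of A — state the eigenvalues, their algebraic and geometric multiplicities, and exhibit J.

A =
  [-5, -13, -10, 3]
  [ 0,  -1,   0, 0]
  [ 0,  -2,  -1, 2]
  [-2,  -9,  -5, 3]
J_3(-1) ⊕ J_1(-1)

The characteristic polynomial is
  det(x·I − A) = x^4 + 4*x^3 + 6*x^2 + 4*x + 1 = (x + 1)^4

Eigenvalues and multiplicities (the geometric multiplicity of λ is n − rank(A − λI), which equals the number of Jordan blocks for λ):
  λ = -1: algebraic multiplicity = 4, geometric multiplicity = 2

Determining the block sizes for each eigenvalue:
  λ = -1: with am = 4 and gm = 2, the partition is not yet determined (e.g. several partitions of 4 into 2 parts exist). Let N = A − (-1)·I. Computing rank(N^1) = 2, rank(N^2) = 1, rank(N^3) = 0; the number of blocks of size ≥ j is rank(N^{j−1}) − rank(N^j), giving [2, 1, 1]. So we have 1 block(s) of size 3, 1 block(s) of size 1 → block sizes [3, 1]

Assembling the blocks gives a Jordan form
J =
  [-1,  1,  0,  0]
  [ 0, -1,  1,  0]
  [ 0,  0, -1,  0]
  [ 0,  0,  0, -1]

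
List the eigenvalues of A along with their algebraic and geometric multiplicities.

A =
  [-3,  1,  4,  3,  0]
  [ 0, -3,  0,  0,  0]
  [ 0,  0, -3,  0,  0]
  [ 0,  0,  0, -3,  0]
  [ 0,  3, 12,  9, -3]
λ = -3: alg = 5, geom = 4

Step 1 — factor the characteristic polynomial to read off the algebraic multiplicities:
  χ_A(x) = (x + 3)^5

Step 2 — compute geometric multiplicities via the rank-nullity identity g(λ) = n − rank(A − λI):
  rank(A − (-3)·I) = 1, so dim ker(A − (-3)·I) = n − 1 = 4

Summary:
  λ = -3: algebraic multiplicity = 5, geometric multiplicity = 4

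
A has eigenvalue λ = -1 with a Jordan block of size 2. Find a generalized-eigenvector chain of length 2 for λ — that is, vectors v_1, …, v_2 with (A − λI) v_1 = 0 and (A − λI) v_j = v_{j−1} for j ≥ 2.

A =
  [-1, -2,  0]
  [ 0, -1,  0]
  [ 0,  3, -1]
A Jordan chain for λ = -1 of length 2:
v_1 = (-2, 0, 3)ᵀ
v_2 = (0, 1, 0)ᵀ

Let N = A − (-1)·I. We want v_2 with N^2 v_2 = 0 but N^1 v_2 ≠ 0; then v_{j-1} := N · v_j for j = 2, …, 2.

Pick v_2 = (0, 1, 0)ᵀ.
Then v_1 = N · v_2 = (-2, 0, 3)ᵀ.

Sanity check: (A − (-1)·I) v_1 = (0, 0, 0)ᵀ = 0. ✓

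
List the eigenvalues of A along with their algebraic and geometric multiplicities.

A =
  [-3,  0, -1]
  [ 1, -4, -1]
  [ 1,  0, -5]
λ = -4: alg = 3, geom = 2

Step 1 — factor the characteristic polynomial to read off the algebraic multiplicities:
  χ_A(x) = (x + 4)^3

Step 2 — compute geometric multiplicities via the rank-nullity identity g(λ) = n − rank(A − λI):
  rank(A − (-4)·I) = 1, so dim ker(A − (-4)·I) = n − 1 = 2

Summary:
  λ = -4: algebraic multiplicity = 3, geometric multiplicity = 2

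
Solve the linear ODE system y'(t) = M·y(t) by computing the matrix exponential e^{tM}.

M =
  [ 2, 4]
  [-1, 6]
e^{tM} =
  [-2*t*exp(4*t) + exp(4*t), 4*t*exp(4*t)]
  [-t*exp(4*t), 2*t*exp(4*t) + exp(4*t)]

Strategy: write M = P · J · P⁻¹ where J is a Jordan canonical form, so e^{tM} = P · e^{tJ} · P⁻¹, and e^{tJ} can be computed block-by-block.

M has Jordan form
J =
  [4, 1]
  [0, 4]
(up to reordering of blocks).

Per-block formulas:
  For a 2×2 Jordan block J_2(4): exp(t · J_2(4)) = e^(4t)·(I + t·N), where N is the 2×2 nilpotent shift.

After assembling e^{tJ} and conjugating by P, we get:

e^{tM} =
  [-2*t*exp(4*t) + exp(4*t), 4*t*exp(4*t)]
  [-t*exp(4*t), 2*t*exp(4*t) + exp(4*t)]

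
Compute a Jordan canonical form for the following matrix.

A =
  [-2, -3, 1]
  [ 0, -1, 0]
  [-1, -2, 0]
J_3(-1)

The characteristic polynomial is
  det(x·I − A) = x^3 + 3*x^2 + 3*x + 1 = (x + 1)^3

Eigenvalues and multiplicities (the geometric multiplicity of λ is n − rank(A − λI), which equals the number of Jordan blocks for λ):
  λ = -1: algebraic multiplicity = 3, geometric multiplicity = 1

Determining the block sizes for each eigenvalue:
  λ = -1: one block (gm = 1), so the single block has size am = 3 → block sizes [3]

Assembling the blocks gives a Jordan form
J =
  [-1,  1,  0]
  [ 0, -1,  1]
  [ 0,  0, -1]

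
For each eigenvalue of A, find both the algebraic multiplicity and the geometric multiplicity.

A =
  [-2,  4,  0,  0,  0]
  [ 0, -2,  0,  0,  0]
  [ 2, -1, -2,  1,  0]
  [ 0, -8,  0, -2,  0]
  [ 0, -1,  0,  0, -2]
λ = -2: alg = 5, geom = 3

Step 1 — factor the characteristic polynomial to read off the algebraic multiplicities:
  χ_A(x) = (x + 2)^5

Step 2 — compute geometric multiplicities via the rank-nullity identity g(λ) = n − rank(A − λI):
  rank(A − (-2)·I) = 2, so dim ker(A − (-2)·I) = n − 2 = 3

Summary:
  λ = -2: algebraic multiplicity = 5, geometric multiplicity = 3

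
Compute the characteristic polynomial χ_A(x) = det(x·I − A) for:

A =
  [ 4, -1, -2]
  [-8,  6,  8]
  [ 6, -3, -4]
x^3 - 6*x^2 + 12*x - 8

Expanding det(x·I − A) (e.g. by cofactor expansion or by noting that A is similar to its Jordan form J, which has the same characteristic polynomial as A) gives
  χ_A(x) = x^3 - 6*x^2 + 12*x - 8
which factors as (x - 2)^3. The eigenvalues (with algebraic multiplicities) are λ = 2 with multiplicity 3.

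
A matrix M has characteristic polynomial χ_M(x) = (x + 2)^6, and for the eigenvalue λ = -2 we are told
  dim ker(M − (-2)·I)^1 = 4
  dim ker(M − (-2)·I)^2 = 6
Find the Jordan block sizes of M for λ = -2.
Block sizes for λ = -2: [2, 2, 1, 1]

From the dimensions of kernels of powers, the number of Jordan blocks of size at least j is d_j − d_{j−1} where d_j = dim ker(N^j) (with d_0 = 0). Computing the differences gives [4, 2].
The number of blocks of size exactly k is (#blocks of size ≥ k) − (#blocks of size ≥ k + 1), so the partition is: 2 block(s) of size 1, 2 block(s) of size 2.
In nonincreasing order the block sizes are [2, 2, 1, 1].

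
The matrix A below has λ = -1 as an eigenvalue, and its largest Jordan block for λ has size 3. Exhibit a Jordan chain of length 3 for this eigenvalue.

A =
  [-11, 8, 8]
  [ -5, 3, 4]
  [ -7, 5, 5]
A Jordan chain for λ = -1 of length 3:
v_1 = (4, 2, 3)ᵀ
v_2 = (-10, -5, -7)ᵀ
v_3 = (1, 0, 0)ᵀ

Let N = A − (-1)·I. We want v_3 with N^3 v_3 = 0 but N^2 v_3 ≠ 0; then v_{j-1} := N · v_j for j = 3, …, 2.

Pick v_3 = (1, 0, 0)ᵀ.
Then v_2 = N · v_3 = (-10, -5, -7)ᵀ.
Then v_1 = N · v_2 = (4, 2, 3)ᵀ.

Sanity check: (A − (-1)·I) v_1 = (0, 0, 0)ᵀ = 0. ✓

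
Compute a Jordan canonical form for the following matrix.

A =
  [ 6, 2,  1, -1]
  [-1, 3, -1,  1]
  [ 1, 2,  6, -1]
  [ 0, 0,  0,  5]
J_2(5) ⊕ J_1(5) ⊕ J_1(5)

The characteristic polynomial is
  det(x·I − A) = x^4 - 20*x^3 + 150*x^2 - 500*x + 625 = (x - 5)^4

Eigenvalues and multiplicities (the geometric multiplicity of λ is n − rank(A − λI), which equals the number of Jordan blocks for λ):
  λ = 5: algebraic multiplicity = 4, geometric multiplicity = 3

Determining the block sizes for each eigenvalue:
  λ = 5: 3 blocks summing to 4 forces exactly one block of size 2 and the rest size 1 → block sizes [2, 1, 1]

Assembling the blocks gives a Jordan form
J =
  [5, 1, 0, 0]
  [0, 5, 0, 0]
  [0, 0, 5, 0]
  [0, 0, 0, 5]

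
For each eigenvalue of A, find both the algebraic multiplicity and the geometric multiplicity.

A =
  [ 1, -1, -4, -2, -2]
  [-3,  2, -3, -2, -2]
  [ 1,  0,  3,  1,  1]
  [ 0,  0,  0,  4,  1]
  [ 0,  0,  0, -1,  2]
λ = 2: alg = 3, geom = 1; λ = 3: alg = 2, geom = 1

Step 1 — factor the characteristic polynomial to read off the algebraic multiplicities:
  χ_A(x) = (x - 3)^2*(x - 2)^3

Step 2 — compute geometric multiplicities via the rank-nullity identity g(λ) = n − rank(A − λI):
  rank(A − (2)·I) = 4, so dim ker(A − (2)·I) = n − 4 = 1
  rank(A − (3)·I) = 4, so dim ker(A − (3)·I) = n − 4 = 1

Summary:
  λ = 2: algebraic multiplicity = 3, geometric multiplicity = 1
  λ = 3: algebraic multiplicity = 2, geometric multiplicity = 1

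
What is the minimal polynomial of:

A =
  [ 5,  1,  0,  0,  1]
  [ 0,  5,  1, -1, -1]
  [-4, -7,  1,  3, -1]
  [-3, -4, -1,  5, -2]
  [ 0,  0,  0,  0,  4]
x^3 - 12*x^2 + 48*x - 64

The characteristic polynomial is χ_A(x) = (x - 4)^5, so the eigenvalues are known. The minimal polynomial is
  m_A(x) = Π_λ (x − λ)^{k_λ}
where k_λ is the size of the *largest* Jordan block for λ (equivalently, the smallest k with (A − λI)^k v = 0 for every generalised eigenvector v of λ).

  λ = 4: largest Jordan block has size 3, contributing (x − 4)^3

So m_A(x) = (x - 4)^3 = x^3 - 12*x^2 + 48*x - 64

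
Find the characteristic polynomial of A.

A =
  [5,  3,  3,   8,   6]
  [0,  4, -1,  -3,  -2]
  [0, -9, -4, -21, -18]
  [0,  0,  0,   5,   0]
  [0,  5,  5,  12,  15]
x^5 - 25*x^4 + 250*x^3 - 1250*x^2 + 3125*x - 3125

Expanding det(x·I − A) (e.g. by cofactor expansion or by noting that A is similar to its Jordan form J, which has the same characteristic polynomial as A) gives
  χ_A(x) = x^5 - 25*x^4 + 250*x^3 - 1250*x^2 + 3125*x - 3125
which factors as (x - 5)^5. The eigenvalues (with algebraic multiplicities) are λ = 5 with multiplicity 5.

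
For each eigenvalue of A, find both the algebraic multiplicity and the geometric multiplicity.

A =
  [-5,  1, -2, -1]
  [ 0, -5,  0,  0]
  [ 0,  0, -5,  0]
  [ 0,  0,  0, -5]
λ = -5: alg = 4, geom = 3

Step 1 — factor the characteristic polynomial to read off the algebraic multiplicities:
  χ_A(x) = (x + 5)^4

Step 2 — compute geometric multiplicities via the rank-nullity identity g(λ) = n − rank(A − λI):
  rank(A − (-5)·I) = 1, so dim ker(A − (-5)·I) = n − 1 = 3

Summary:
  λ = -5: algebraic multiplicity = 4, geometric multiplicity = 3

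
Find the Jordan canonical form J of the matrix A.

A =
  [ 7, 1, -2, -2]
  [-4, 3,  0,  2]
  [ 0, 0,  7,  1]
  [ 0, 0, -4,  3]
J_2(5) ⊕ J_2(5)

The characteristic polynomial is
  det(x·I − A) = x^4 - 20*x^3 + 150*x^2 - 500*x + 625 = (x - 5)^4

Eigenvalues and multiplicities (the geometric multiplicity of λ is n − rank(A − λI), which equals the number of Jordan blocks for λ):
  λ = 5: algebraic multiplicity = 4, geometric multiplicity = 2

Determining the block sizes for each eigenvalue:
  λ = 5: with am = 4 and gm = 2, the partition is not yet determined (e.g. several partitions of 4 into 2 parts exist). Let N = A − (5)·I. Computing rank(N^1) = 2, rank(N^2) = 0; the number of blocks of size ≥ j is rank(N^{j−1}) − rank(N^j), giving [2, 2]. So we have 2 block(s) of size 2 → block sizes [2, 2]

Assembling the blocks gives a Jordan form
J =
  [5, 1, 0, 0]
  [0, 5, 0, 0]
  [0, 0, 5, 1]
  [0, 0, 0, 5]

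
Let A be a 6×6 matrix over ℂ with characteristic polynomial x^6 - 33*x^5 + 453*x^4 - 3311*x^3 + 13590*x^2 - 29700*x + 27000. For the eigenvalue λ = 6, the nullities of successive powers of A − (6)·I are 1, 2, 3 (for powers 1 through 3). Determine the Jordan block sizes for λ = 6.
Block sizes for λ = 6: [3]

From the dimensions of kernels of powers, the number of Jordan blocks of size at least j is d_j − d_{j−1} where d_j = dim ker(N^j) (with d_0 = 0). Computing the differences gives [1, 1, 1].
The number of blocks of size exactly k is (#blocks of size ≥ k) − (#blocks of size ≥ k + 1), so the partition is: 1 block(s) of size 3.
In nonincreasing order the block sizes are [3].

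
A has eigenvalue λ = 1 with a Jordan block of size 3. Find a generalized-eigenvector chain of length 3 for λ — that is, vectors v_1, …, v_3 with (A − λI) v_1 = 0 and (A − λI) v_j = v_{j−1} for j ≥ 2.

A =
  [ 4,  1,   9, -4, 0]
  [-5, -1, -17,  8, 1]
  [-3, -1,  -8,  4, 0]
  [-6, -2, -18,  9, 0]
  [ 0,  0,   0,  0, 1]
A Jordan chain for λ = 1 of length 3:
v_1 = (1, -2, -1, -2, 0)ᵀ
v_2 = (3, -5, -3, -6, 0)ᵀ
v_3 = (1, 0, 0, 0, 0)ᵀ

Let N = A − (1)·I. We want v_3 with N^3 v_3 = 0 but N^2 v_3 ≠ 0; then v_{j-1} := N · v_j for j = 3, …, 2.

Pick v_3 = (1, 0, 0, 0, 0)ᵀ.
Then v_2 = N · v_3 = (3, -5, -3, -6, 0)ᵀ.
Then v_1 = N · v_2 = (1, -2, -1, -2, 0)ᵀ.

Sanity check: (A − (1)·I) v_1 = (0, 0, 0, 0, 0)ᵀ = 0. ✓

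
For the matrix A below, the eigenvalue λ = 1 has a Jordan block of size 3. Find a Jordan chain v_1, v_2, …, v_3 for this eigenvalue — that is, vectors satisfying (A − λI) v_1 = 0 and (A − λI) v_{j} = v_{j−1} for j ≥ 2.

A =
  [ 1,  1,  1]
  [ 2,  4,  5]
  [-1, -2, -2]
A Jordan chain for λ = 1 of length 3:
v_1 = (1, 1, -1)ᵀ
v_2 = (0, 2, -1)ᵀ
v_3 = (1, 0, 0)ᵀ

Let N = A − (1)·I. We want v_3 with N^3 v_3 = 0 but N^2 v_3 ≠ 0; then v_{j-1} := N · v_j for j = 3, …, 2.

Pick v_3 = (1, 0, 0)ᵀ.
Then v_2 = N · v_3 = (0, 2, -1)ᵀ.
Then v_1 = N · v_2 = (1, 1, -1)ᵀ.

Sanity check: (A − (1)·I) v_1 = (0, 0, 0)ᵀ = 0. ✓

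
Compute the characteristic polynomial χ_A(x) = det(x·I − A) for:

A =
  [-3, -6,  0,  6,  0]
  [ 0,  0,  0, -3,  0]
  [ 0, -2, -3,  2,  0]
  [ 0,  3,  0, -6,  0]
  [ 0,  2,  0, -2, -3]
x^5 + 15*x^4 + 90*x^3 + 270*x^2 + 405*x + 243

Expanding det(x·I − A) (e.g. by cofactor expansion or by noting that A is similar to its Jordan form J, which has the same characteristic polynomial as A) gives
  χ_A(x) = x^5 + 15*x^4 + 90*x^3 + 270*x^2 + 405*x + 243
which factors as (x + 3)^5. The eigenvalues (with algebraic multiplicities) are λ = -3 with multiplicity 5.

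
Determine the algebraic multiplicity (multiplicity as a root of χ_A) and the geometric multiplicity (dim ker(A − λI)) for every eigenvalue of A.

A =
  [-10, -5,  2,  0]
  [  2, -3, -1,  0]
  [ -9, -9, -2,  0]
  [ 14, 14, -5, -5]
λ = -5: alg = 4, geom = 2

Step 1 — factor the characteristic polynomial to read off the algebraic multiplicities:
  χ_A(x) = (x + 5)^4

Step 2 — compute geometric multiplicities via the rank-nullity identity g(λ) = n − rank(A − λI):
  rank(A − (-5)·I) = 2, so dim ker(A − (-5)·I) = n − 2 = 2

Summary:
  λ = -5: algebraic multiplicity = 4, geometric multiplicity = 2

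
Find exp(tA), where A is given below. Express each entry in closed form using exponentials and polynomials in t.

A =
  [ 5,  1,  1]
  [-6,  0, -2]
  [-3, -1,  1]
e^{tA} =
  [3*t*exp(2*t) + exp(2*t), t*exp(2*t), t*exp(2*t)]
  [-6*t*exp(2*t), -2*t*exp(2*t) + exp(2*t), -2*t*exp(2*t)]
  [-3*t*exp(2*t), -t*exp(2*t), -t*exp(2*t) + exp(2*t)]

Strategy: write A = P · J · P⁻¹ where J is a Jordan canonical form, so e^{tA} = P · e^{tJ} · P⁻¹, and e^{tJ} can be computed block-by-block.

A has Jordan form
J =
  [2, 1, 0]
  [0, 2, 0]
  [0, 0, 2]
(up to reordering of blocks).

Per-block formulas:
  For a 2×2 Jordan block J_2(2): exp(t · J_2(2)) = e^(2t)·(I + t·N), where N is the 2×2 nilpotent shift.
  For a 1×1 block at λ = 2: exp(t · [2]) = [e^(2t)].

After assembling e^{tJ} and conjugating by P, we get:

e^{tA} =
  [3*t*exp(2*t) + exp(2*t), t*exp(2*t), t*exp(2*t)]
  [-6*t*exp(2*t), -2*t*exp(2*t) + exp(2*t), -2*t*exp(2*t)]
  [-3*t*exp(2*t), -t*exp(2*t), -t*exp(2*t) + exp(2*t)]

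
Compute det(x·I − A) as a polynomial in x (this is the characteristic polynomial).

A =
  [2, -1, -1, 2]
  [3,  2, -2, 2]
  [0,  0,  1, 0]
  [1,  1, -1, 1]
x^4 - 6*x^3 + 12*x^2 - 10*x + 3

Expanding det(x·I − A) (e.g. by cofactor expansion or by noting that A is similar to its Jordan form J, which has the same characteristic polynomial as A) gives
  χ_A(x) = x^4 - 6*x^3 + 12*x^2 - 10*x + 3
which factors as (x - 3)*(x - 1)^3. The eigenvalues (with algebraic multiplicities) are λ = 1 with multiplicity 3, λ = 3 with multiplicity 1.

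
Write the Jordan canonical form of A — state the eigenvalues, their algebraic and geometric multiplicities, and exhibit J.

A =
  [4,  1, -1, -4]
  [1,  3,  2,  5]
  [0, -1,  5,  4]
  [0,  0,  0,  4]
J_3(4) ⊕ J_1(4)

The characteristic polynomial is
  det(x·I − A) = x^4 - 16*x^3 + 96*x^2 - 256*x + 256 = (x - 4)^4

Eigenvalues and multiplicities (the geometric multiplicity of λ is n − rank(A − λI), which equals the number of Jordan blocks for λ):
  λ = 4: algebraic multiplicity = 4, geometric multiplicity = 2

Determining the block sizes for each eigenvalue:
  λ = 4: with am = 4 and gm = 2, the partition is not yet determined (e.g. several partitions of 4 into 2 parts exist). Let N = A − (4)·I. Computing rank(N^1) = 2, rank(N^2) = 1, rank(N^3) = 0; the number of blocks of size ≥ j is rank(N^{j−1}) − rank(N^j), giving [2, 1, 1]. So we have 1 block(s) of size 3, 1 block(s) of size 1 → block sizes [3, 1]

Assembling the blocks gives a Jordan form
J =
  [4, 1, 0, 0]
  [0, 4, 1, 0]
  [0, 0, 4, 0]
  [0, 0, 0, 4]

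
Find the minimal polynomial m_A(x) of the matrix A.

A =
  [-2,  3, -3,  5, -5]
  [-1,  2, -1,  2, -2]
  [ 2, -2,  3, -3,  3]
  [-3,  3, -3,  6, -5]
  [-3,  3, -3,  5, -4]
x^2 - 2*x + 1

The characteristic polynomial is χ_A(x) = (x - 1)^5, so the eigenvalues are known. The minimal polynomial is
  m_A(x) = Π_λ (x − λ)^{k_λ}
where k_λ is the size of the *largest* Jordan block for λ (equivalently, the smallest k with (A − λI)^k v = 0 for every generalised eigenvector v of λ).

  λ = 1: largest Jordan block has size 2, contributing (x − 1)^2

So m_A(x) = (x - 1)^2 = x^2 - 2*x + 1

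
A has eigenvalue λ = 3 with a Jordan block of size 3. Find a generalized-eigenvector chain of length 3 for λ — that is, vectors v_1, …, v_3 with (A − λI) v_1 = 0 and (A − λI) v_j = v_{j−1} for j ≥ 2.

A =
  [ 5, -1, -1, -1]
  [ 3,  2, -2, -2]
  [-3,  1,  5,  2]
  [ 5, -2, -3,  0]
A Jordan chain for λ = 3 of length 3:
v_1 = (-1, -1, 1, -2)ᵀ
v_2 = (2, 3, -3, 5)ᵀ
v_3 = (1, 0, 0, 0)ᵀ

Let N = A − (3)·I. We want v_3 with N^3 v_3 = 0 but N^2 v_3 ≠ 0; then v_{j-1} := N · v_j for j = 3, …, 2.

Pick v_3 = (1, 0, 0, 0)ᵀ.
Then v_2 = N · v_3 = (2, 3, -3, 5)ᵀ.
Then v_1 = N · v_2 = (-1, -1, 1, -2)ᵀ.

Sanity check: (A − (3)·I) v_1 = (0, 0, 0, 0)ᵀ = 0. ✓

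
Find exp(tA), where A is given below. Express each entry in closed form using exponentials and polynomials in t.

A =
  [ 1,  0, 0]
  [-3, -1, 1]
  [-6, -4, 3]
e^{tA} =
  [exp(t), 0, 0]
  [-3*t*exp(t), -2*t*exp(t) + exp(t), t*exp(t)]
  [-6*t*exp(t), -4*t*exp(t), 2*t*exp(t) + exp(t)]

Strategy: write A = P · J · P⁻¹ where J is a Jordan canonical form, so e^{tA} = P · e^{tJ} · P⁻¹, and e^{tJ} can be computed block-by-block.

A has Jordan form
J =
  [1, 1, 0]
  [0, 1, 0]
  [0, 0, 1]
(up to reordering of blocks).

Per-block formulas:
  For a 2×2 Jordan block J_2(1): exp(t · J_2(1)) = e^(1t)·(I + t·N), where N is the 2×2 nilpotent shift.
  For a 1×1 block at λ = 1: exp(t · [1]) = [e^(1t)].

After assembling e^{tJ} and conjugating by P, we get:

e^{tA} =
  [exp(t), 0, 0]
  [-3*t*exp(t), -2*t*exp(t) + exp(t), t*exp(t)]
  [-6*t*exp(t), -4*t*exp(t), 2*t*exp(t) + exp(t)]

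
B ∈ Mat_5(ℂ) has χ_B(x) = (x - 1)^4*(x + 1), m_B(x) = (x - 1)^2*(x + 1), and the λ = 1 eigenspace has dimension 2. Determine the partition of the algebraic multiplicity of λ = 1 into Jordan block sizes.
Block sizes for λ = 1: [2, 2]

Step 1 — from the characteristic polynomial, algebraic multiplicity of λ = 1 is 4. From dim ker(B − (1)·I) = 2, there are exactly 2 Jordan blocks for λ = 1.
Step 2 — from the minimal polynomial, the factor (x − 1)^2 tells us the largest block for λ = 1 has size 2.
Step 3 — with total size 4, 2 blocks, and largest block 2, the block sizes (in nonincreasing order) are [2, 2].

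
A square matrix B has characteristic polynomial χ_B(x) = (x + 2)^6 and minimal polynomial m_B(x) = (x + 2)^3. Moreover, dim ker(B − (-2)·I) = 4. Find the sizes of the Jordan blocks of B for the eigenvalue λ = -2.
Block sizes for λ = -2: [3, 1, 1, 1]

Step 1 — from the characteristic polynomial, algebraic multiplicity of λ = -2 is 6. From dim ker(B − (-2)·I) = 4, there are exactly 4 Jordan blocks for λ = -2.
Step 2 — from the minimal polynomial, the factor (x + 2)^3 tells us the largest block for λ = -2 has size 3.
Step 3 — with total size 6, 4 blocks, and largest block 3, the block sizes (in nonincreasing order) are [3, 1, 1, 1].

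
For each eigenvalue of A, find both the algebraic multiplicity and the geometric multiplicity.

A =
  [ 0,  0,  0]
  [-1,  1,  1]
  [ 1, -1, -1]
λ = 0: alg = 3, geom = 2

Step 1 — factor the characteristic polynomial to read off the algebraic multiplicities:
  χ_A(x) = x^3

Step 2 — compute geometric multiplicities via the rank-nullity identity g(λ) = n − rank(A − λI):
  rank(A − (0)·I) = 1, so dim ker(A − (0)·I) = n − 1 = 2

Summary:
  λ = 0: algebraic multiplicity = 3, geometric multiplicity = 2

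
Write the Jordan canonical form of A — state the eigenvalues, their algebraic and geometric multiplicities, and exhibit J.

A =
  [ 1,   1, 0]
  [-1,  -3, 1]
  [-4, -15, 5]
J_3(1)

The characteristic polynomial is
  det(x·I − A) = x^3 - 3*x^2 + 3*x - 1 = (x - 1)^3

Eigenvalues and multiplicities (the geometric multiplicity of λ is n − rank(A − λI), which equals the number of Jordan blocks for λ):
  λ = 1: algebraic multiplicity = 3, geometric multiplicity = 1

Determining the block sizes for each eigenvalue:
  λ = 1: one block (gm = 1), so the single block has size am = 3 → block sizes [3]

Assembling the blocks gives a Jordan form
J =
  [1, 1, 0]
  [0, 1, 1]
  [0, 0, 1]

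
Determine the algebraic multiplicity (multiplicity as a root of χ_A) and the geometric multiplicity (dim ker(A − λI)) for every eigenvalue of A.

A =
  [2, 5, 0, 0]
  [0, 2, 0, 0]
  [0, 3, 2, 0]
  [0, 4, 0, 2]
λ = 2: alg = 4, geom = 3

Step 1 — factor the characteristic polynomial to read off the algebraic multiplicities:
  χ_A(x) = (x - 2)^4

Step 2 — compute geometric multiplicities via the rank-nullity identity g(λ) = n − rank(A − λI):
  rank(A − (2)·I) = 1, so dim ker(A − (2)·I) = n − 1 = 3

Summary:
  λ = 2: algebraic multiplicity = 4, geometric multiplicity = 3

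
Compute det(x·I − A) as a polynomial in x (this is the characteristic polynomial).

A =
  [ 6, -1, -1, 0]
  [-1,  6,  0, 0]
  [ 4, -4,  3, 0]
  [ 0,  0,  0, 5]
x^4 - 20*x^3 + 150*x^2 - 500*x + 625

Expanding det(x·I − A) (e.g. by cofactor expansion or by noting that A is similar to its Jordan form J, which has the same characteristic polynomial as A) gives
  χ_A(x) = x^4 - 20*x^3 + 150*x^2 - 500*x + 625
which factors as (x - 5)^4. The eigenvalues (with algebraic multiplicities) are λ = 5 with multiplicity 4.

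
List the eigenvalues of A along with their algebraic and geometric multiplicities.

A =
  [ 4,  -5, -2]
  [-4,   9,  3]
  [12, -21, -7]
λ = 2: alg = 3, geom = 1

Step 1 — factor the characteristic polynomial to read off the algebraic multiplicities:
  χ_A(x) = (x - 2)^3

Step 2 — compute geometric multiplicities via the rank-nullity identity g(λ) = n − rank(A − λI):
  rank(A − (2)·I) = 2, so dim ker(A − (2)·I) = n − 2 = 1

Summary:
  λ = 2: algebraic multiplicity = 3, geometric multiplicity = 1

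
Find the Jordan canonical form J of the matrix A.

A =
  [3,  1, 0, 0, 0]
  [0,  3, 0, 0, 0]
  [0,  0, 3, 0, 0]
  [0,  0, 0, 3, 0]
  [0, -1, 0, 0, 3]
J_2(3) ⊕ J_1(3) ⊕ J_1(3) ⊕ J_1(3)

The characteristic polynomial is
  det(x·I − A) = x^5 - 15*x^4 + 90*x^3 - 270*x^2 + 405*x - 243 = (x - 3)^5

Eigenvalues and multiplicities (the geometric multiplicity of λ is n − rank(A − λI), which equals the number of Jordan blocks for λ):
  λ = 3: algebraic multiplicity = 5, geometric multiplicity = 4

Determining the block sizes for each eigenvalue:
  λ = 3: 4 blocks summing to 5 forces exactly one block of size 2 and the rest size 1 → block sizes [2, 1, 1, 1]

Assembling the blocks gives a Jordan form
J =
  [3, 1, 0, 0, 0]
  [0, 3, 0, 0, 0]
  [0, 0, 3, 0, 0]
  [0, 0, 0, 3, 0]
  [0, 0, 0, 0, 3]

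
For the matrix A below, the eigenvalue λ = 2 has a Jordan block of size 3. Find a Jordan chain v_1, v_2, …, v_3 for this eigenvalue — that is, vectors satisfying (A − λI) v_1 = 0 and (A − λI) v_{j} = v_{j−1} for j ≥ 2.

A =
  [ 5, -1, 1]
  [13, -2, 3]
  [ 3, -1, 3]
A Jordan chain for λ = 2 of length 3:
v_1 = (-1, -4, -1)ᵀ
v_2 = (3, 13, 3)ᵀ
v_3 = (1, 0, 0)ᵀ

Let N = A − (2)·I. We want v_3 with N^3 v_3 = 0 but N^2 v_3 ≠ 0; then v_{j-1} := N · v_j for j = 3, …, 2.

Pick v_3 = (1, 0, 0)ᵀ.
Then v_2 = N · v_3 = (3, 13, 3)ᵀ.
Then v_1 = N · v_2 = (-1, -4, -1)ᵀ.

Sanity check: (A − (2)·I) v_1 = (0, 0, 0)ᵀ = 0. ✓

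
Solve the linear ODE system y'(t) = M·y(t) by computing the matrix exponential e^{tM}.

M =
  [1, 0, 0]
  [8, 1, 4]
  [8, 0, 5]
e^{tM} =
  [exp(t), 0, 0]
  [2*exp(5*t) - 2*exp(t), exp(t), exp(5*t) - exp(t)]
  [2*exp(5*t) - 2*exp(t), 0, exp(5*t)]

Strategy: write M = P · J · P⁻¹ where J is a Jordan canonical form, so e^{tM} = P · e^{tJ} · P⁻¹, and e^{tJ} can be computed block-by-block.

M has Jordan form
J =
  [1, 0, 0]
  [0, 1, 0]
  [0, 0, 5]
(up to reordering of blocks).

Per-block formulas:
  For a 1×1 block at λ = 1: exp(t · [1]) = [e^(1t)].
  For a 1×1 block at λ = 5: exp(t · [5]) = [e^(5t)].

After assembling e^{tJ} and conjugating by P, we get:

e^{tM} =
  [exp(t), 0, 0]
  [2*exp(5*t) - 2*exp(t), exp(t), exp(5*t) - exp(t)]
  [2*exp(5*t) - 2*exp(t), 0, exp(5*t)]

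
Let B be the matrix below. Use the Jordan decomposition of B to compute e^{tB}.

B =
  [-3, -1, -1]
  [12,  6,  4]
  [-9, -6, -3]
e^{tB} =
  [3*t^2 - 3*t + 1, 3*t^2/2 - t, t^2 - t]
  [12*t, 6*t + 1, 4*t]
  [-9*t^2 - 9*t, -9*t^2/2 - 6*t, -3*t^2 - 3*t + 1]

Strategy: write B = P · J · P⁻¹ where J is a Jordan canonical form, so e^{tB} = P · e^{tJ} · P⁻¹, and e^{tJ} can be computed block-by-block.

B has Jordan form
J =
  [0, 1, 0]
  [0, 0, 1]
  [0, 0, 0]
(up to reordering of blocks).

Per-block formulas:
  For a 3×3 Jordan block J_3(0): exp(t · J_3(0)) = e^(0t)·(I + t·N + (t^2/2)·N^2), where N is the 3×3 nilpotent shift.

After assembling e^{tJ} and conjugating by P, we get:

e^{tB} =
  [3*t^2 - 3*t + 1, 3*t^2/2 - t, t^2 - t]
  [12*t, 6*t + 1, 4*t]
  [-9*t^2 - 9*t, -9*t^2/2 - 6*t, -3*t^2 - 3*t + 1]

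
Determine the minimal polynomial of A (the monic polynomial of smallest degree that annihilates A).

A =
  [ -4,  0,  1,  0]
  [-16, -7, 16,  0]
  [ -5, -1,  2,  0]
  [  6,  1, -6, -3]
x^3 + 9*x^2 + 27*x + 27

The characteristic polynomial is χ_A(x) = (x + 3)^4, so the eigenvalues are known. The minimal polynomial is
  m_A(x) = Π_λ (x − λ)^{k_λ}
where k_λ is the size of the *largest* Jordan block for λ (equivalently, the smallest k with (A − λI)^k v = 0 for every generalised eigenvector v of λ).

  λ = -3: largest Jordan block has size 3, contributing (x + 3)^3

So m_A(x) = (x + 3)^3 = x^3 + 9*x^2 + 27*x + 27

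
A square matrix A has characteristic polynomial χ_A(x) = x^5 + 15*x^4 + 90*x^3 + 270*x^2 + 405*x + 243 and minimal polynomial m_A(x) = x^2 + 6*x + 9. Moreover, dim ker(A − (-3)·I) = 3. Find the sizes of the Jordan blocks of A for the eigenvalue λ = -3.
Block sizes for λ = -3: [2, 2, 1]

Step 1 — from the characteristic polynomial, algebraic multiplicity of λ = -3 is 5. From dim ker(A − (-3)·I) = 3, there are exactly 3 Jordan blocks for λ = -3.
Step 2 — from the minimal polynomial, the factor (x + 3)^2 tells us the largest block for λ = -3 has size 2.
Step 3 — with total size 5, 3 blocks, and largest block 2, the block sizes (in nonincreasing order) are [2, 2, 1].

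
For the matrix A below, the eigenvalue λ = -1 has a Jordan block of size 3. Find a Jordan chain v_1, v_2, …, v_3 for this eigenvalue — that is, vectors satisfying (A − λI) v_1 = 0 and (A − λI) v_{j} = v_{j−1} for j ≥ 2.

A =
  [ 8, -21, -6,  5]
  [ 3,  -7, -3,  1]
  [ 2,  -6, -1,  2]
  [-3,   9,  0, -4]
A Jordan chain for λ = -1 of length 3:
v_1 = (-9, 0, -6, 9)ᵀ
v_2 = (9, 3, 2, -3)ᵀ
v_3 = (1, 0, 0, 0)ᵀ

Let N = A − (-1)·I. We want v_3 with N^3 v_3 = 0 but N^2 v_3 ≠ 0; then v_{j-1} := N · v_j for j = 3, …, 2.

Pick v_3 = (1, 0, 0, 0)ᵀ.
Then v_2 = N · v_3 = (9, 3, 2, -3)ᵀ.
Then v_1 = N · v_2 = (-9, 0, -6, 9)ᵀ.

Sanity check: (A − (-1)·I) v_1 = (0, 0, 0, 0)ᵀ = 0. ✓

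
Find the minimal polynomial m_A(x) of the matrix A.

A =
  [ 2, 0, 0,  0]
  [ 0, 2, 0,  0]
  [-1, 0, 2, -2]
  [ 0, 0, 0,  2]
x^2 - 4*x + 4

The characteristic polynomial is χ_A(x) = (x - 2)^4, so the eigenvalues are known. The minimal polynomial is
  m_A(x) = Π_λ (x − λ)^{k_λ}
where k_λ is the size of the *largest* Jordan block for λ (equivalently, the smallest k with (A − λI)^k v = 0 for every generalised eigenvector v of λ).

  λ = 2: largest Jordan block has size 2, contributing (x − 2)^2

So m_A(x) = (x - 2)^2 = x^2 - 4*x + 4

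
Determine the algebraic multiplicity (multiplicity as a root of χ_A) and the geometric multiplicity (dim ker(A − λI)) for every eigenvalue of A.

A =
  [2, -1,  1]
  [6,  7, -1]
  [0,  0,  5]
λ = 4: alg = 1, geom = 1; λ = 5: alg = 2, geom = 1

Step 1 — factor the characteristic polynomial to read off the algebraic multiplicities:
  χ_A(x) = (x - 5)^2*(x - 4)

Step 2 — compute geometric multiplicities via the rank-nullity identity g(λ) = n − rank(A − λI):
  rank(A − (4)·I) = 2, so dim ker(A − (4)·I) = n − 2 = 1
  rank(A − (5)·I) = 2, so dim ker(A − (5)·I) = n − 2 = 1

Summary:
  λ = 4: algebraic multiplicity = 1, geometric multiplicity = 1
  λ = 5: algebraic multiplicity = 2, geometric multiplicity = 1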